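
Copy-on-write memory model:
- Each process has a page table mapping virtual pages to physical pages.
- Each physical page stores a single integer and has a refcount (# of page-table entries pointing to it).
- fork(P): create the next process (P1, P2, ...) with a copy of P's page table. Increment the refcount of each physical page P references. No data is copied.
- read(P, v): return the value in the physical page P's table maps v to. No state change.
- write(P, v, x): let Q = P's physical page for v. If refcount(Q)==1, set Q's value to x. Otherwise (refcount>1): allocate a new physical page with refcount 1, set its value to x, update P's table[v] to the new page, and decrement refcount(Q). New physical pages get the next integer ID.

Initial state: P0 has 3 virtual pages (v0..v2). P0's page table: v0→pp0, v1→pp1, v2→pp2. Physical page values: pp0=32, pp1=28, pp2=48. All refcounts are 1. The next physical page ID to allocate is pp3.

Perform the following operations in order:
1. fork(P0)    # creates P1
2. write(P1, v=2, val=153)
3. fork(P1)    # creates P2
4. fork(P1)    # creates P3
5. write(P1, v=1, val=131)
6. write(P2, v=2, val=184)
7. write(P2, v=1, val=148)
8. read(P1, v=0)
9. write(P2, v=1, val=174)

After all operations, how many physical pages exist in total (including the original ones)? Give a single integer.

Answer: 7

Derivation:
Op 1: fork(P0) -> P1. 3 ppages; refcounts: pp0:2 pp1:2 pp2:2
Op 2: write(P1, v2, 153). refcount(pp2)=2>1 -> COPY to pp3. 4 ppages; refcounts: pp0:2 pp1:2 pp2:1 pp3:1
Op 3: fork(P1) -> P2. 4 ppages; refcounts: pp0:3 pp1:3 pp2:1 pp3:2
Op 4: fork(P1) -> P3. 4 ppages; refcounts: pp0:4 pp1:4 pp2:1 pp3:3
Op 5: write(P1, v1, 131). refcount(pp1)=4>1 -> COPY to pp4. 5 ppages; refcounts: pp0:4 pp1:3 pp2:1 pp3:3 pp4:1
Op 6: write(P2, v2, 184). refcount(pp3)=3>1 -> COPY to pp5. 6 ppages; refcounts: pp0:4 pp1:3 pp2:1 pp3:2 pp4:1 pp5:1
Op 7: write(P2, v1, 148). refcount(pp1)=3>1 -> COPY to pp6. 7 ppages; refcounts: pp0:4 pp1:2 pp2:1 pp3:2 pp4:1 pp5:1 pp6:1
Op 8: read(P1, v0) -> 32. No state change.
Op 9: write(P2, v1, 174). refcount(pp6)=1 -> write in place. 7 ppages; refcounts: pp0:4 pp1:2 pp2:1 pp3:2 pp4:1 pp5:1 pp6:1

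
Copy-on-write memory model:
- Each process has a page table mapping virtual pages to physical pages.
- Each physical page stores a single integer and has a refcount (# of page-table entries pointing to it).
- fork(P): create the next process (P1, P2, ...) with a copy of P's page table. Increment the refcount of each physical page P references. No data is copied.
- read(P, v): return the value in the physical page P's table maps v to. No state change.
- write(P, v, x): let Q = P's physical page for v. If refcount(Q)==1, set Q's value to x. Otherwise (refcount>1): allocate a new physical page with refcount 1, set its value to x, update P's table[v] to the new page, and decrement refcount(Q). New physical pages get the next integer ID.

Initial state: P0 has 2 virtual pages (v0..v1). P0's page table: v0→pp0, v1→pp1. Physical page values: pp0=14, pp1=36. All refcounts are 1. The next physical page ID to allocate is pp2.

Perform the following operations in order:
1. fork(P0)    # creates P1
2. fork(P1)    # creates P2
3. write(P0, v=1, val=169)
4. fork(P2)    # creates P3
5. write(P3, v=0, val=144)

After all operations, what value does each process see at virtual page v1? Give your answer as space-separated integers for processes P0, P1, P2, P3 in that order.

Op 1: fork(P0) -> P1. 2 ppages; refcounts: pp0:2 pp1:2
Op 2: fork(P1) -> P2. 2 ppages; refcounts: pp0:3 pp1:3
Op 3: write(P0, v1, 169). refcount(pp1)=3>1 -> COPY to pp2. 3 ppages; refcounts: pp0:3 pp1:2 pp2:1
Op 4: fork(P2) -> P3. 3 ppages; refcounts: pp0:4 pp1:3 pp2:1
Op 5: write(P3, v0, 144). refcount(pp0)=4>1 -> COPY to pp3. 4 ppages; refcounts: pp0:3 pp1:3 pp2:1 pp3:1
P0: v1 -> pp2 = 169
P1: v1 -> pp1 = 36
P2: v1 -> pp1 = 36
P3: v1 -> pp1 = 36

Answer: 169 36 36 36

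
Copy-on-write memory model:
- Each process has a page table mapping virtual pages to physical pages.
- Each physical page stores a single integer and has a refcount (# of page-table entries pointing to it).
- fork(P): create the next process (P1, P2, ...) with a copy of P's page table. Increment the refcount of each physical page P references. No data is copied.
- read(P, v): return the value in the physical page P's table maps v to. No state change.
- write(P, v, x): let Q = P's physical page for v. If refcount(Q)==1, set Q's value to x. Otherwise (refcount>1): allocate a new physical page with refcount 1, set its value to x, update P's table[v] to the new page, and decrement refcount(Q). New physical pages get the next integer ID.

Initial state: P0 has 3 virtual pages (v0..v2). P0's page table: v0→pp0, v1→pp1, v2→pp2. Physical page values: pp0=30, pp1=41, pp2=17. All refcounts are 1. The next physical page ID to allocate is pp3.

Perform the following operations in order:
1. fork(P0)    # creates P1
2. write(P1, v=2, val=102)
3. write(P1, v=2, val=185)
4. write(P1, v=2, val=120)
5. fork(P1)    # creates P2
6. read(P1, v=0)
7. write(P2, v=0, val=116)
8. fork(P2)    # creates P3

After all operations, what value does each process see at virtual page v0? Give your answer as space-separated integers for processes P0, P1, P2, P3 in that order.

Op 1: fork(P0) -> P1. 3 ppages; refcounts: pp0:2 pp1:2 pp2:2
Op 2: write(P1, v2, 102). refcount(pp2)=2>1 -> COPY to pp3. 4 ppages; refcounts: pp0:2 pp1:2 pp2:1 pp3:1
Op 3: write(P1, v2, 185). refcount(pp3)=1 -> write in place. 4 ppages; refcounts: pp0:2 pp1:2 pp2:1 pp3:1
Op 4: write(P1, v2, 120). refcount(pp3)=1 -> write in place. 4 ppages; refcounts: pp0:2 pp1:2 pp2:1 pp3:1
Op 5: fork(P1) -> P2. 4 ppages; refcounts: pp0:3 pp1:3 pp2:1 pp3:2
Op 6: read(P1, v0) -> 30. No state change.
Op 7: write(P2, v0, 116). refcount(pp0)=3>1 -> COPY to pp4. 5 ppages; refcounts: pp0:2 pp1:3 pp2:1 pp3:2 pp4:1
Op 8: fork(P2) -> P3. 5 ppages; refcounts: pp0:2 pp1:4 pp2:1 pp3:3 pp4:2
P0: v0 -> pp0 = 30
P1: v0 -> pp0 = 30
P2: v0 -> pp4 = 116
P3: v0 -> pp4 = 116

Answer: 30 30 116 116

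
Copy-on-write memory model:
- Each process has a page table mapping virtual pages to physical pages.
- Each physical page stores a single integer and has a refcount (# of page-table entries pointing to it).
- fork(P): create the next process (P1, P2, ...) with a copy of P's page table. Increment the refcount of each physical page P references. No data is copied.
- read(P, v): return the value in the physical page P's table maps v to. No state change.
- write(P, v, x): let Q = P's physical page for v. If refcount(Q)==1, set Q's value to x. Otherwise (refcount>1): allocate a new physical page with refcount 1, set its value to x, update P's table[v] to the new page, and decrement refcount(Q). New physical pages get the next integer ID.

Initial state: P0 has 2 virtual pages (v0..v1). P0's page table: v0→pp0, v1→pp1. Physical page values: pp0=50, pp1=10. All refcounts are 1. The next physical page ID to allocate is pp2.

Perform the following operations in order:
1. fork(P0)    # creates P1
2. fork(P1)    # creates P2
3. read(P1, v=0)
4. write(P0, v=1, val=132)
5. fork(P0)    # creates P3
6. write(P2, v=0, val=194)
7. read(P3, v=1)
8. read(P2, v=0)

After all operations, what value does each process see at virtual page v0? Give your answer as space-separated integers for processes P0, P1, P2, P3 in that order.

Answer: 50 50 194 50

Derivation:
Op 1: fork(P0) -> P1. 2 ppages; refcounts: pp0:2 pp1:2
Op 2: fork(P1) -> P2. 2 ppages; refcounts: pp0:3 pp1:3
Op 3: read(P1, v0) -> 50. No state change.
Op 4: write(P0, v1, 132). refcount(pp1)=3>1 -> COPY to pp2. 3 ppages; refcounts: pp0:3 pp1:2 pp2:1
Op 5: fork(P0) -> P3. 3 ppages; refcounts: pp0:4 pp1:2 pp2:2
Op 6: write(P2, v0, 194). refcount(pp0)=4>1 -> COPY to pp3. 4 ppages; refcounts: pp0:3 pp1:2 pp2:2 pp3:1
Op 7: read(P3, v1) -> 132. No state change.
Op 8: read(P2, v0) -> 194. No state change.
P0: v0 -> pp0 = 50
P1: v0 -> pp0 = 50
P2: v0 -> pp3 = 194
P3: v0 -> pp0 = 50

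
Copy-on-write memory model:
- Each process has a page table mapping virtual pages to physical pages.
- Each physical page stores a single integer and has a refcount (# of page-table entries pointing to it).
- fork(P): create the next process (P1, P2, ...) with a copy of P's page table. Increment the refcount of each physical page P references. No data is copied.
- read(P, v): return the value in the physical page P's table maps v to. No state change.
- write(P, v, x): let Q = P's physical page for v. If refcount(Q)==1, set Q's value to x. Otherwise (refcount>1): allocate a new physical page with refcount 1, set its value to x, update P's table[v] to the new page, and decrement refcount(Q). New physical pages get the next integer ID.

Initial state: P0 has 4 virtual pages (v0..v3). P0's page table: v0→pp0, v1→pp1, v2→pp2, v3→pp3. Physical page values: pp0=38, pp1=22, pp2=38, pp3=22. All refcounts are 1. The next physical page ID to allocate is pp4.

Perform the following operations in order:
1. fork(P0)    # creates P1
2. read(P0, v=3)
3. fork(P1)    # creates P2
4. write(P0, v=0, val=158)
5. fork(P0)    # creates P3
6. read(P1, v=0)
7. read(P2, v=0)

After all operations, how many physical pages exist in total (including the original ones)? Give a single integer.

Answer: 5

Derivation:
Op 1: fork(P0) -> P1. 4 ppages; refcounts: pp0:2 pp1:2 pp2:2 pp3:2
Op 2: read(P0, v3) -> 22. No state change.
Op 3: fork(P1) -> P2. 4 ppages; refcounts: pp0:3 pp1:3 pp2:3 pp3:3
Op 4: write(P0, v0, 158). refcount(pp0)=3>1 -> COPY to pp4. 5 ppages; refcounts: pp0:2 pp1:3 pp2:3 pp3:3 pp4:1
Op 5: fork(P0) -> P3. 5 ppages; refcounts: pp0:2 pp1:4 pp2:4 pp3:4 pp4:2
Op 6: read(P1, v0) -> 38. No state change.
Op 7: read(P2, v0) -> 38. No state change.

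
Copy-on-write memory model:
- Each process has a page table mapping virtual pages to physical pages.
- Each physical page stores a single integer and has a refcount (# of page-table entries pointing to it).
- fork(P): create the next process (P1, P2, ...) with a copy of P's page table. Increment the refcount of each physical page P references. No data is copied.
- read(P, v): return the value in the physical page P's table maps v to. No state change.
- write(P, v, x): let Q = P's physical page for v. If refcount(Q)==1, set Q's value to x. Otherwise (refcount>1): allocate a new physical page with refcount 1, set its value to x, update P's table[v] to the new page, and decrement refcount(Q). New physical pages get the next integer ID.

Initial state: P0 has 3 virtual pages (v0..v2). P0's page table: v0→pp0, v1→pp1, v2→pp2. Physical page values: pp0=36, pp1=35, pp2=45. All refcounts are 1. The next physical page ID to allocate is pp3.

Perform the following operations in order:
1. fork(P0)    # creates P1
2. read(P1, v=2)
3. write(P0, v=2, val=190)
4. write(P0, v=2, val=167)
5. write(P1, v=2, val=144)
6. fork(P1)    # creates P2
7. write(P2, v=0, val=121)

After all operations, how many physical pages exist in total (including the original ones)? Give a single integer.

Op 1: fork(P0) -> P1. 3 ppages; refcounts: pp0:2 pp1:2 pp2:2
Op 2: read(P1, v2) -> 45. No state change.
Op 3: write(P0, v2, 190). refcount(pp2)=2>1 -> COPY to pp3. 4 ppages; refcounts: pp0:2 pp1:2 pp2:1 pp3:1
Op 4: write(P0, v2, 167). refcount(pp3)=1 -> write in place. 4 ppages; refcounts: pp0:2 pp1:2 pp2:1 pp3:1
Op 5: write(P1, v2, 144). refcount(pp2)=1 -> write in place. 4 ppages; refcounts: pp0:2 pp1:2 pp2:1 pp3:1
Op 6: fork(P1) -> P2. 4 ppages; refcounts: pp0:3 pp1:3 pp2:2 pp3:1
Op 7: write(P2, v0, 121). refcount(pp0)=3>1 -> COPY to pp4. 5 ppages; refcounts: pp0:2 pp1:3 pp2:2 pp3:1 pp4:1

Answer: 5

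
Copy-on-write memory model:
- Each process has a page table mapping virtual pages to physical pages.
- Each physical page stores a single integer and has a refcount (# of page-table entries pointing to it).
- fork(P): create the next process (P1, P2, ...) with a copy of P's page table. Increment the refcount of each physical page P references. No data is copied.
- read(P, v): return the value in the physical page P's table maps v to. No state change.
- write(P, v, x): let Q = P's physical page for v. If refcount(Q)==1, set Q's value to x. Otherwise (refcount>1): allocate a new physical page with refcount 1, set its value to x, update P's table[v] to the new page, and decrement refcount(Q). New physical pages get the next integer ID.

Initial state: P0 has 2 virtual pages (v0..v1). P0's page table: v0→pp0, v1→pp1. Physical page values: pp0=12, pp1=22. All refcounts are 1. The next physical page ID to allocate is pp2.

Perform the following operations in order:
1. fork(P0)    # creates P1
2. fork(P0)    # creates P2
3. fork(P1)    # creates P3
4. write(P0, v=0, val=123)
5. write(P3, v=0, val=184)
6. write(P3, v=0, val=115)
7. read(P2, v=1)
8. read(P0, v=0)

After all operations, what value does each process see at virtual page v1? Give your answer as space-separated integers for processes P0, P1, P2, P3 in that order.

Op 1: fork(P0) -> P1. 2 ppages; refcounts: pp0:2 pp1:2
Op 2: fork(P0) -> P2. 2 ppages; refcounts: pp0:3 pp1:3
Op 3: fork(P1) -> P3. 2 ppages; refcounts: pp0:4 pp1:4
Op 4: write(P0, v0, 123). refcount(pp0)=4>1 -> COPY to pp2. 3 ppages; refcounts: pp0:3 pp1:4 pp2:1
Op 5: write(P3, v0, 184). refcount(pp0)=3>1 -> COPY to pp3. 4 ppages; refcounts: pp0:2 pp1:4 pp2:1 pp3:1
Op 6: write(P3, v0, 115). refcount(pp3)=1 -> write in place. 4 ppages; refcounts: pp0:2 pp1:4 pp2:1 pp3:1
Op 7: read(P2, v1) -> 22. No state change.
Op 8: read(P0, v0) -> 123. No state change.
P0: v1 -> pp1 = 22
P1: v1 -> pp1 = 22
P2: v1 -> pp1 = 22
P3: v1 -> pp1 = 22

Answer: 22 22 22 22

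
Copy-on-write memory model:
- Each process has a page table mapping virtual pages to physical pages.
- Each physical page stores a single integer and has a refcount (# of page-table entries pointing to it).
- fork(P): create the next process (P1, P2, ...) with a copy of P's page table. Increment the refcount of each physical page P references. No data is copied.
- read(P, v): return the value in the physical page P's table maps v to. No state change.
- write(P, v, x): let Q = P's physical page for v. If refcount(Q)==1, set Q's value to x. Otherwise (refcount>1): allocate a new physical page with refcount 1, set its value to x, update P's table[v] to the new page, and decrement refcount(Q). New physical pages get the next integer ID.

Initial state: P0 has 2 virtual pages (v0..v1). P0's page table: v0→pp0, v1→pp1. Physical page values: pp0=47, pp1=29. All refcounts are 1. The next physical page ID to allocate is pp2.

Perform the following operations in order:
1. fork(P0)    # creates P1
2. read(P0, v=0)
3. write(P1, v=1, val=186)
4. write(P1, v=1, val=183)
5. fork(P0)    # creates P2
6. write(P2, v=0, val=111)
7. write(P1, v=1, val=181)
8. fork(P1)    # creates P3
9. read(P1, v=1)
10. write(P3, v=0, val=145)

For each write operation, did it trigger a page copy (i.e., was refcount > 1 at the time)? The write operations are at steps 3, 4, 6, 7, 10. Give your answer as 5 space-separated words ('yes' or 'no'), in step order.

Op 1: fork(P0) -> P1. 2 ppages; refcounts: pp0:2 pp1:2
Op 2: read(P0, v0) -> 47. No state change.
Op 3: write(P1, v1, 186). refcount(pp1)=2>1 -> COPY to pp2. 3 ppages; refcounts: pp0:2 pp1:1 pp2:1
Op 4: write(P1, v1, 183). refcount(pp2)=1 -> write in place. 3 ppages; refcounts: pp0:2 pp1:1 pp2:1
Op 5: fork(P0) -> P2. 3 ppages; refcounts: pp0:3 pp1:2 pp2:1
Op 6: write(P2, v0, 111). refcount(pp0)=3>1 -> COPY to pp3. 4 ppages; refcounts: pp0:2 pp1:2 pp2:1 pp3:1
Op 7: write(P1, v1, 181). refcount(pp2)=1 -> write in place. 4 ppages; refcounts: pp0:2 pp1:2 pp2:1 pp3:1
Op 8: fork(P1) -> P3. 4 ppages; refcounts: pp0:3 pp1:2 pp2:2 pp3:1
Op 9: read(P1, v1) -> 181. No state change.
Op 10: write(P3, v0, 145). refcount(pp0)=3>1 -> COPY to pp4. 5 ppages; refcounts: pp0:2 pp1:2 pp2:2 pp3:1 pp4:1

yes no yes no yes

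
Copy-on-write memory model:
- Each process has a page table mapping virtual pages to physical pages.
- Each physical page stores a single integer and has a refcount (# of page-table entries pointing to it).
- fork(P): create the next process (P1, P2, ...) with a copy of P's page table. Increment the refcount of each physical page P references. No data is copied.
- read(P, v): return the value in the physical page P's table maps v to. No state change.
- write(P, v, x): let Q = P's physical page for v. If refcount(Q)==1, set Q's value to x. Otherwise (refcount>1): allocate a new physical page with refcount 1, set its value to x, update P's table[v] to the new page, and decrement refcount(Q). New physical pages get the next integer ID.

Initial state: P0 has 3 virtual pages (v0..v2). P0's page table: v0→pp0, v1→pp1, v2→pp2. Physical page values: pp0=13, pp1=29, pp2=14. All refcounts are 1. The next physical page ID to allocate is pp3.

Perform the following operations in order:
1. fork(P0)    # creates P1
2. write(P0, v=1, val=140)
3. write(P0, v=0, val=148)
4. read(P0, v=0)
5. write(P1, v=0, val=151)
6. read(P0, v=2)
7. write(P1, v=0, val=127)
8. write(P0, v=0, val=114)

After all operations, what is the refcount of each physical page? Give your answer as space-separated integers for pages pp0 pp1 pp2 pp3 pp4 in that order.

Op 1: fork(P0) -> P1. 3 ppages; refcounts: pp0:2 pp1:2 pp2:2
Op 2: write(P0, v1, 140). refcount(pp1)=2>1 -> COPY to pp3. 4 ppages; refcounts: pp0:2 pp1:1 pp2:2 pp3:1
Op 3: write(P0, v0, 148). refcount(pp0)=2>1 -> COPY to pp4. 5 ppages; refcounts: pp0:1 pp1:1 pp2:2 pp3:1 pp4:1
Op 4: read(P0, v0) -> 148. No state change.
Op 5: write(P1, v0, 151). refcount(pp0)=1 -> write in place. 5 ppages; refcounts: pp0:1 pp1:1 pp2:2 pp3:1 pp4:1
Op 6: read(P0, v2) -> 14. No state change.
Op 7: write(P1, v0, 127). refcount(pp0)=1 -> write in place. 5 ppages; refcounts: pp0:1 pp1:1 pp2:2 pp3:1 pp4:1
Op 8: write(P0, v0, 114). refcount(pp4)=1 -> write in place. 5 ppages; refcounts: pp0:1 pp1:1 pp2:2 pp3:1 pp4:1

Answer: 1 1 2 1 1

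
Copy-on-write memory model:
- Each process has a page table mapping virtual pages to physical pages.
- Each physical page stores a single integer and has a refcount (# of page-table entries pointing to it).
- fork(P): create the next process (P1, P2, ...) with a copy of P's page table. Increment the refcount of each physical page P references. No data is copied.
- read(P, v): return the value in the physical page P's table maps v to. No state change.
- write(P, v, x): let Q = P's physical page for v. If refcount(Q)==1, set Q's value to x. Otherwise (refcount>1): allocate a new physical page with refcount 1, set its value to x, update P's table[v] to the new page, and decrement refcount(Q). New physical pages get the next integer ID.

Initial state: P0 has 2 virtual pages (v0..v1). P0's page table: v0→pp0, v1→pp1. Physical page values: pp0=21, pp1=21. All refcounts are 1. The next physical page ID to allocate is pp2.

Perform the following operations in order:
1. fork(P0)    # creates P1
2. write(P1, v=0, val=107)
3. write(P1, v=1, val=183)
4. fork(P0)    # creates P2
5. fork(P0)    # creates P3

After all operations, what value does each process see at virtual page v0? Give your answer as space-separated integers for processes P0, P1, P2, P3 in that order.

Op 1: fork(P0) -> P1. 2 ppages; refcounts: pp0:2 pp1:2
Op 2: write(P1, v0, 107). refcount(pp0)=2>1 -> COPY to pp2. 3 ppages; refcounts: pp0:1 pp1:2 pp2:1
Op 3: write(P1, v1, 183). refcount(pp1)=2>1 -> COPY to pp3. 4 ppages; refcounts: pp0:1 pp1:1 pp2:1 pp3:1
Op 4: fork(P0) -> P2. 4 ppages; refcounts: pp0:2 pp1:2 pp2:1 pp3:1
Op 5: fork(P0) -> P3. 4 ppages; refcounts: pp0:3 pp1:3 pp2:1 pp3:1
P0: v0 -> pp0 = 21
P1: v0 -> pp2 = 107
P2: v0 -> pp0 = 21
P3: v0 -> pp0 = 21

Answer: 21 107 21 21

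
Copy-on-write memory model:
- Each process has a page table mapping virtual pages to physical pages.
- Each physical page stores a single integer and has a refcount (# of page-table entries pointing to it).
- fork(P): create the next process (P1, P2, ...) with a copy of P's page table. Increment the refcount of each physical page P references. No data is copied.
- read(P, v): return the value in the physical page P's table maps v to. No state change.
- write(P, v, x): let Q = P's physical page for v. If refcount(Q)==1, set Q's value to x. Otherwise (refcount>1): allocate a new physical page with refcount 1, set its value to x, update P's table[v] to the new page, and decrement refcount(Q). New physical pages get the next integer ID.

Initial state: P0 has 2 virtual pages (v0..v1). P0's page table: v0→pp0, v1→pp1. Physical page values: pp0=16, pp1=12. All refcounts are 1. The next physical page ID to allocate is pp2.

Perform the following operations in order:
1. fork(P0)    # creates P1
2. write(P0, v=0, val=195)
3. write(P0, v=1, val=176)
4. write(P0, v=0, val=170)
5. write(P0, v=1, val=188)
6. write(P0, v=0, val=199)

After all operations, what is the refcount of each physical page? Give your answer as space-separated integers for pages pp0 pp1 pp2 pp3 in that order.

Answer: 1 1 1 1

Derivation:
Op 1: fork(P0) -> P1. 2 ppages; refcounts: pp0:2 pp1:2
Op 2: write(P0, v0, 195). refcount(pp0)=2>1 -> COPY to pp2. 3 ppages; refcounts: pp0:1 pp1:2 pp2:1
Op 3: write(P0, v1, 176). refcount(pp1)=2>1 -> COPY to pp3. 4 ppages; refcounts: pp0:1 pp1:1 pp2:1 pp3:1
Op 4: write(P0, v0, 170). refcount(pp2)=1 -> write in place. 4 ppages; refcounts: pp0:1 pp1:1 pp2:1 pp3:1
Op 5: write(P0, v1, 188). refcount(pp3)=1 -> write in place. 4 ppages; refcounts: pp0:1 pp1:1 pp2:1 pp3:1
Op 6: write(P0, v0, 199). refcount(pp2)=1 -> write in place. 4 ppages; refcounts: pp0:1 pp1:1 pp2:1 pp3:1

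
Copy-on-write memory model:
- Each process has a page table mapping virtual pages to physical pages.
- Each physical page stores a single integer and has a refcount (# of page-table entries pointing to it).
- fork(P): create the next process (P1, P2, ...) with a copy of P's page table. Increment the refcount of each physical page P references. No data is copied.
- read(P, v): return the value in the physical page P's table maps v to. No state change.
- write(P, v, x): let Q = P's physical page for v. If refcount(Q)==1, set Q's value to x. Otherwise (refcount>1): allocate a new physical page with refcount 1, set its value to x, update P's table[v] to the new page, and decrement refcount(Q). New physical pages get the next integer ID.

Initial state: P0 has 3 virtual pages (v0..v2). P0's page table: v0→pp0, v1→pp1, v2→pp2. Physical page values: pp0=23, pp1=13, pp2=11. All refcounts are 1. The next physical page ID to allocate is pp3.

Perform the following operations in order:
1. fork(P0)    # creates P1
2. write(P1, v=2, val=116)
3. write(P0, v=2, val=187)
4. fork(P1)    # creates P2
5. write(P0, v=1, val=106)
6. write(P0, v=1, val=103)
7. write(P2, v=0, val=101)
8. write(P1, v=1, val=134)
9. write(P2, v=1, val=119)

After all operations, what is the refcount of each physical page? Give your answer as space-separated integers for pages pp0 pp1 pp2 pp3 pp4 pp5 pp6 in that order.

Op 1: fork(P0) -> P1. 3 ppages; refcounts: pp0:2 pp1:2 pp2:2
Op 2: write(P1, v2, 116). refcount(pp2)=2>1 -> COPY to pp3. 4 ppages; refcounts: pp0:2 pp1:2 pp2:1 pp3:1
Op 3: write(P0, v2, 187). refcount(pp2)=1 -> write in place. 4 ppages; refcounts: pp0:2 pp1:2 pp2:1 pp3:1
Op 4: fork(P1) -> P2. 4 ppages; refcounts: pp0:3 pp1:3 pp2:1 pp3:2
Op 5: write(P0, v1, 106). refcount(pp1)=3>1 -> COPY to pp4. 5 ppages; refcounts: pp0:3 pp1:2 pp2:1 pp3:2 pp4:1
Op 6: write(P0, v1, 103). refcount(pp4)=1 -> write in place. 5 ppages; refcounts: pp0:3 pp1:2 pp2:1 pp3:2 pp4:1
Op 7: write(P2, v0, 101). refcount(pp0)=3>1 -> COPY to pp5. 6 ppages; refcounts: pp0:2 pp1:2 pp2:1 pp3:2 pp4:1 pp5:1
Op 8: write(P1, v1, 134). refcount(pp1)=2>1 -> COPY to pp6. 7 ppages; refcounts: pp0:2 pp1:1 pp2:1 pp3:2 pp4:1 pp5:1 pp6:1
Op 9: write(P2, v1, 119). refcount(pp1)=1 -> write in place. 7 ppages; refcounts: pp0:2 pp1:1 pp2:1 pp3:2 pp4:1 pp5:1 pp6:1

Answer: 2 1 1 2 1 1 1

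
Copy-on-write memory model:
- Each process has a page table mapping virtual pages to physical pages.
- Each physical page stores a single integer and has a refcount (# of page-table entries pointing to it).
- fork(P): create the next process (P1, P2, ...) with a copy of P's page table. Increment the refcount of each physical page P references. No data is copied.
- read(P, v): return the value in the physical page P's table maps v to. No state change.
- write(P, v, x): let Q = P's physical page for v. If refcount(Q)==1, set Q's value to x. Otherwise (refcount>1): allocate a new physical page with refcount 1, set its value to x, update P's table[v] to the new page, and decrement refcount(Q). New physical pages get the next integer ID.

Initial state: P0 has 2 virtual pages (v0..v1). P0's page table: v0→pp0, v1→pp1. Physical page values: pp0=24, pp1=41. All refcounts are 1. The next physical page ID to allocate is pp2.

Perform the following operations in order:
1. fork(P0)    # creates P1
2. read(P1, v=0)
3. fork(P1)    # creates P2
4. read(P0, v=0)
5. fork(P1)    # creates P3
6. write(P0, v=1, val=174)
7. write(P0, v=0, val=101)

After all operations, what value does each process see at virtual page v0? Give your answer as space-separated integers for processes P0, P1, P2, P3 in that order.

Answer: 101 24 24 24

Derivation:
Op 1: fork(P0) -> P1. 2 ppages; refcounts: pp0:2 pp1:2
Op 2: read(P1, v0) -> 24. No state change.
Op 3: fork(P1) -> P2. 2 ppages; refcounts: pp0:3 pp1:3
Op 4: read(P0, v0) -> 24. No state change.
Op 5: fork(P1) -> P3. 2 ppages; refcounts: pp0:4 pp1:4
Op 6: write(P0, v1, 174). refcount(pp1)=4>1 -> COPY to pp2. 3 ppages; refcounts: pp0:4 pp1:3 pp2:1
Op 7: write(P0, v0, 101). refcount(pp0)=4>1 -> COPY to pp3. 4 ppages; refcounts: pp0:3 pp1:3 pp2:1 pp3:1
P0: v0 -> pp3 = 101
P1: v0 -> pp0 = 24
P2: v0 -> pp0 = 24
P3: v0 -> pp0 = 24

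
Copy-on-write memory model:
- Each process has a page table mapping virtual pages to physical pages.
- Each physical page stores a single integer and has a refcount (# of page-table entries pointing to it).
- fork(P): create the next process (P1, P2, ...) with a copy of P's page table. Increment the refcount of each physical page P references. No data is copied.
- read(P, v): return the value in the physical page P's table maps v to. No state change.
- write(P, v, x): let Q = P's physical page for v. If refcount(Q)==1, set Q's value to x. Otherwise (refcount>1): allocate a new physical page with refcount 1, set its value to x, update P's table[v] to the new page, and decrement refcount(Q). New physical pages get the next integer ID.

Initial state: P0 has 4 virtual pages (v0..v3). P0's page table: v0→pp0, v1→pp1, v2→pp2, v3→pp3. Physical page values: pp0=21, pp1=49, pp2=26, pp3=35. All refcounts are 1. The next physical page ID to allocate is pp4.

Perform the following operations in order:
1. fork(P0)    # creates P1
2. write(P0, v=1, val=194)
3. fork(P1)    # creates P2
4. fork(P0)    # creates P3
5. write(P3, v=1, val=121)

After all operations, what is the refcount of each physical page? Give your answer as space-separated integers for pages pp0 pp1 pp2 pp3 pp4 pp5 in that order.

Answer: 4 2 4 4 1 1

Derivation:
Op 1: fork(P0) -> P1. 4 ppages; refcounts: pp0:2 pp1:2 pp2:2 pp3:2
Op 2: write(P0, v1, 194). refcount(pp1)=2>1 -> COPY to pp4. 5 ppages; refcounts: pp0:2 pp1:1 pp2:2 pp3:2 pp4:1
Op 3: fork(P1) -> P2. 5 ppages; refcounts: pp0:3 pp1:2 pp2:3 pp3:3 pp4:1
Op 4: fork(P0) -> P3. 5 ppages; refcounts: pp0:4 pp1:2 pp2:4 pp3:4 pp4:2
Op 5: write(P3, v1, 121). refcount(pp4)=2>1 -> COPY to pp5. 6 ppages; refcounts: pp0:4 pp1:2 pp2:4 pp3:4 pp4:1 pp5:1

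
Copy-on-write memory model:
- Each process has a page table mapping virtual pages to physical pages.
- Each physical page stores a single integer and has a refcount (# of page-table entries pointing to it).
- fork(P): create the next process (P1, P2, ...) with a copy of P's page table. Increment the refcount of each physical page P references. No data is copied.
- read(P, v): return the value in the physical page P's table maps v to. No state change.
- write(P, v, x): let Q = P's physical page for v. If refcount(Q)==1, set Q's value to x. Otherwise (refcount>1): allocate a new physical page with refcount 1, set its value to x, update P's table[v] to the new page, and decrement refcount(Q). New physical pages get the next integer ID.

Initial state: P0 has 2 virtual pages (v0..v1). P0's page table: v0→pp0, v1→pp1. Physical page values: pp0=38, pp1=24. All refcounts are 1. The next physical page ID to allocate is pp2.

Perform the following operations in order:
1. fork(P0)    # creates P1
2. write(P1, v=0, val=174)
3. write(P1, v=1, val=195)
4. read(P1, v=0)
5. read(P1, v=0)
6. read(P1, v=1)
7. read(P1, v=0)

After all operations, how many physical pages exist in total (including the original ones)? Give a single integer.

Op 1: fork(P0) -> P1. 2 ppages; refcounts: pp0:2 pp1:2
Op 2: write(P1, v0, 174). refcount(pp0)=2>1 -> COPY to pp2. 3 ppages; refcounts: pp0:1 pp1:2 pp2:1
Op 3: write(P1, v1, 195). refcount(pp1)=2>1 -> COPY to pp3. 4 ppages; refcounts: pp0:1 pp1:1 pp2:1 pp3:1
Op 4: read(P1, v0) -> 174. No state change.
Op 5: read(P1, v0) -> 174. No state change.
Op 6: read(P1, v1) -> 195. No state change.
Op 7: read(P1, v0) -> 174. No state change.

Answer: 4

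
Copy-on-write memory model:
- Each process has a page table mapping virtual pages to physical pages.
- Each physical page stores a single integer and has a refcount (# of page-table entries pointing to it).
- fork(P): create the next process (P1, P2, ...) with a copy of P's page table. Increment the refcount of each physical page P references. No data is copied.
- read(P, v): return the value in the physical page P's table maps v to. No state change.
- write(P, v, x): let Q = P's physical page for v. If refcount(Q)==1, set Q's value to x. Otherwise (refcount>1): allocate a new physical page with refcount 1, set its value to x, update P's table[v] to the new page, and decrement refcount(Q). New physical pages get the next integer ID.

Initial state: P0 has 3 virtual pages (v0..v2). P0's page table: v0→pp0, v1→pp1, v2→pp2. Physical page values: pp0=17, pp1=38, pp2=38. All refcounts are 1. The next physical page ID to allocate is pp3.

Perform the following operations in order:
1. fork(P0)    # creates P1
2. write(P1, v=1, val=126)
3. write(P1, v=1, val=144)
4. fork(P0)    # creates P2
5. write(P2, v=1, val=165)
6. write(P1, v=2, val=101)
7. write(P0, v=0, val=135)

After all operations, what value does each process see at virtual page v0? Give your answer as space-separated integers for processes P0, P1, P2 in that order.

Answer: 135 17 17

Derivation:
Op 1: fork(P0) -> P1. 3 ppages; refcounts: pp0:2 pp1:2 pp2:2
Op 2: write(P1, v1, 126). refcount(pp1)=2>1 -> COPY to pp3. 4 ppages; refcounts: pp0:2 pp1:1 pp2:2 pp3:1
Op 3: write(P1, v1, 144). refcount(pp3)=1 -> write in place. 4 ppages; refcounts: pp0:2 pp1:1 pp2:2 pp3:1
Op 4: fork(P0) -> P2. 4 ppages; refcounts: pp0:3 pp1:2 pp2:3 pp3:1
Op 5: write(P2, v1, 165). refcount(pp1)=2>1 -> COPY to pp4. 5 ppages; refcounts: pp0:3 pp1:1 pp2:3 pp3:1 pp4:1
Op 6: write(P1, v2, 101). refcount(pp2)=3>1 -> COPY to pp5. 6 ppages; refcounts: pp0:3 pp1:1 pp2:2 pp3:1 pp4:1 pp5:1
Op 7: write(P0, v0, 135). refcount(pp0)=3>1 -> COPY to pp6. 7 ppages; refcounts: pp0:2 pp1:1 pp2:2 pp3:1 pp4:1 pp5:1 pp6:1
P0: v0 -> pp6 = 135
P1: v0 -> pp0 = 17
P2: v0 -> pp0 = 17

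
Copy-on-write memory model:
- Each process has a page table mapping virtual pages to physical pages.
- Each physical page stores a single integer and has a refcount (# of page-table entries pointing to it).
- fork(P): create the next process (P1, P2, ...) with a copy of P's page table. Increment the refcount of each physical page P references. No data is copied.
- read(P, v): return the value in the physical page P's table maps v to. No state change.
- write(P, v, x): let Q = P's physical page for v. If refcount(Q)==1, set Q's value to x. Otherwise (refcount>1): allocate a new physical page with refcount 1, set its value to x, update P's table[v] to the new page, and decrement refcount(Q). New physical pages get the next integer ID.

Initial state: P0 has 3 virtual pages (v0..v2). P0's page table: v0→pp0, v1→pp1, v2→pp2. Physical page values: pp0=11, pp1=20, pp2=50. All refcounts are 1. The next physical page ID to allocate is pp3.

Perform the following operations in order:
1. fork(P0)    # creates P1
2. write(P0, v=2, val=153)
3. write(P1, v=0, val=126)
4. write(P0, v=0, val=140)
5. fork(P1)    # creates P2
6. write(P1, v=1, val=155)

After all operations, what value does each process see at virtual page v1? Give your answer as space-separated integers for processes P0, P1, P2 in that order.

Answer: 20 155 20

Derivation:
Op 1: fork(P0) -> P1. 3 ppages; refcounts: pp0:2 pp1:2 pp2:2
Op 2: write(P0, v2, 153). refcount(pp2)=2>1 -> COPY to pp3. 4 ppages; refcounts: pp0:2 pp1:2 pp2:1 pp3:1
Op 3: write(P1, v0, 126). refcount(pp0)=2>1 -> COPY to pp4. 5 ppages; refcounts: pp0:1 pp1:2 pp2:1 pp3:1 pp4:1
Op 4: write(P0, v0, 140). refcount(pp0)=1 -> write in place. 5 ppages; refcounts: pp0:1 pp1:2 pp2:1 pp3:1 pp4:1
Op 5: fork(P1) -> P2. 5 ppages; refcounts: pp0:1 pp1:3 pp2:2 pp3:1 pp4:2
Op 6: write(P1, v1, 155). refcount(pp1)=3>1 -> COPY to pp5. 6 ppages; refcounts: pp0:1 pp1:2 pp2:2 pp3:1 pp4:2 pp5:1
P0: v1 -> pp1 = 20
P1: v1 -> pp5 = 155
P2: v1 -> pp1 = 20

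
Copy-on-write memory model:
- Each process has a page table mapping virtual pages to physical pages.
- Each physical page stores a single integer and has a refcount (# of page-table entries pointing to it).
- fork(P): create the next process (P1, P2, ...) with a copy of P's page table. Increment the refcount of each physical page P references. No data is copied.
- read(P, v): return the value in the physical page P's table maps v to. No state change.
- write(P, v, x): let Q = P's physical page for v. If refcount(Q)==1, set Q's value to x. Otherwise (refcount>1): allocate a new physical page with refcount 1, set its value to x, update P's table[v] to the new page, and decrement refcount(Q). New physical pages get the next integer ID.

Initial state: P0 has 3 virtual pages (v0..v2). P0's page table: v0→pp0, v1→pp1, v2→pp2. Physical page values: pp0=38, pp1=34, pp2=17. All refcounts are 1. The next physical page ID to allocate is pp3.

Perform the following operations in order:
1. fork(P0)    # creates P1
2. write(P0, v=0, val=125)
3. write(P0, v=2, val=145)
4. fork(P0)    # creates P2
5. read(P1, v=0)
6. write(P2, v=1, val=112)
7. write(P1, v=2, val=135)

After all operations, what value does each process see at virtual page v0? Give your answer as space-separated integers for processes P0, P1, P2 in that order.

Answer: 125 38 125

Derivation:
Op 1: fork(P0) -> P1. 3 ppages; refcounts: pp0:2 pp1:2 pp2:2
Op 2: write(P0, v0, 125). refcount(pp0)=2>1 -> COPY to pp3. 4 ppages; refcounts: pp0:1 pp1:2 pp2:2 pp3:1
Op 3: write(P0, v2, 145). refcount(pp2)=2>1 -> COPY to pp4. 5 ppages; refcounts: pp0:1 pp1:2 pp2:1 pp3:1 pp4:1
Op 4: fork(P0) -> P2. 5 ppages; refcounts: pp0:1 pp1:3 pp2:1 pp3:2 pp4:2
Op 5: read(P1, v0) -> 38. No state change.
Op 6: write(P2, v1, 112). refcount(pp1)=3>1 -> COPY to pp5. 6 ppages; refcounts: pp0:1 pp1:2 pp2:1 pp3:2 pp4:2 pp5:1
Op 7: write(P1, v2, 135). refcount(pp2)=1 -> write in place. 6 ppages; refcounts: pp0:1 pp1:2 pp2:1 pp3:2 pp4:2 pp5:1
P0: v0 -> pp3 = 125
P1: v0 -> pp0 = 38
P2: v0 -> pp3 = 125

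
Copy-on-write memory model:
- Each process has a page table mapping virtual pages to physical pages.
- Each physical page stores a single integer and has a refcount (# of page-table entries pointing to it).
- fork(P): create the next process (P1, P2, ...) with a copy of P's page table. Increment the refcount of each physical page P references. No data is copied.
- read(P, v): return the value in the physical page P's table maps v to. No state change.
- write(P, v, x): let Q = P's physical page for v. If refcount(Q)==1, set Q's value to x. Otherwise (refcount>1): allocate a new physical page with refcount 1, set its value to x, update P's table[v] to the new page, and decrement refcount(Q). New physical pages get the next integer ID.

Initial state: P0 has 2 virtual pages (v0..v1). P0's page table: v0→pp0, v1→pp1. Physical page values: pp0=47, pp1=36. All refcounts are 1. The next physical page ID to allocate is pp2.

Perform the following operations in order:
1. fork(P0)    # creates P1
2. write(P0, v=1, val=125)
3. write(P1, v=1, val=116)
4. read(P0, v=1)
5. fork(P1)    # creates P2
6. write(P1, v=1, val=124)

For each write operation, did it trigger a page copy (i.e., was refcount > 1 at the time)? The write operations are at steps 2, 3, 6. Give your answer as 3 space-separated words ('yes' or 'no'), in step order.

Op 1: fork(P0) -> P1. 2 ppages; refcounts: pp0:2 pp1:2
Op 2: write(P0, v1, 125). refcount(pp1)=2>1 -> COPY to pp2. 3 ppages; refcounts: pp0:2 pp1:1 pp2:1
Op 3: write(P1, v1, 116). refcount(pp1)=1 -> write in place. 3 ppages; refcounts: pp0:2 pp1:1 pp2:1
Op 4: read(P0, v1) -> 125. No state change.
Op 5: fork(P1) -> P2. 3 ppages; refcounts: pp0:3 pp1:2 pp2:1
Op 6: write(P1, v1, 124). refcount(pp1)=2>1 -> COPY to pp3. 4 ppages; refcounts: pp0:3 pp1:1 pp2:1 pp3:1

yes no yes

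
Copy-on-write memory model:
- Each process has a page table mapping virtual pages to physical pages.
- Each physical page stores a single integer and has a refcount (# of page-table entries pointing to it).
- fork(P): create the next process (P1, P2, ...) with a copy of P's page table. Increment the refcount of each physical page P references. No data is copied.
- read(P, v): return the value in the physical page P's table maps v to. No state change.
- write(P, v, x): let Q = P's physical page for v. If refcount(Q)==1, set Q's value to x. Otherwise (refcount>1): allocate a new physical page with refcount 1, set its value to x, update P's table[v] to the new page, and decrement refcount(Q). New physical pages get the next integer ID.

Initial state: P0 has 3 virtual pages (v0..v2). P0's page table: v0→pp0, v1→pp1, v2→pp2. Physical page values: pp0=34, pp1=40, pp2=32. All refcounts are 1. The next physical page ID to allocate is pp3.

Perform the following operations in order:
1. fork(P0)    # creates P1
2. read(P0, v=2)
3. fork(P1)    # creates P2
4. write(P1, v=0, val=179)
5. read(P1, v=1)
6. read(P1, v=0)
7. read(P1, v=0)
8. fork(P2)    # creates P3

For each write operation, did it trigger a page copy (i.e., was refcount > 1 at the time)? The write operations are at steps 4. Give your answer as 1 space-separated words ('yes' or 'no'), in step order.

Op 1: fork(P0) -> P1. 3 ppages; refcounts: pp0:2 pp1:2 pp2:2
Op 2: read(P0, v2) -> 32. No state change.
Op 3: fork(P1) -> P2. 3 ppages; refcounts: pp0:3 pp1:3 pp2:3
Op 4: write(P1, v0, 179). refcount(pp0)=3>1 -> COPY to pp3. 4 ppages; refcounts: pp0:2 pp1:3 pp2:3 pp3:1
Op 5: read(P1, v1) -> 40. No state change.
Op 6: read(P1, v0) -> 179. No state change.
Op 7: read(P1, v0) -> 179. No state change.
Op 8: fork(P2) -> P3. 4 ppages; refcounts: pp0:3 pp1:4 pp2:4 pp3:1

yes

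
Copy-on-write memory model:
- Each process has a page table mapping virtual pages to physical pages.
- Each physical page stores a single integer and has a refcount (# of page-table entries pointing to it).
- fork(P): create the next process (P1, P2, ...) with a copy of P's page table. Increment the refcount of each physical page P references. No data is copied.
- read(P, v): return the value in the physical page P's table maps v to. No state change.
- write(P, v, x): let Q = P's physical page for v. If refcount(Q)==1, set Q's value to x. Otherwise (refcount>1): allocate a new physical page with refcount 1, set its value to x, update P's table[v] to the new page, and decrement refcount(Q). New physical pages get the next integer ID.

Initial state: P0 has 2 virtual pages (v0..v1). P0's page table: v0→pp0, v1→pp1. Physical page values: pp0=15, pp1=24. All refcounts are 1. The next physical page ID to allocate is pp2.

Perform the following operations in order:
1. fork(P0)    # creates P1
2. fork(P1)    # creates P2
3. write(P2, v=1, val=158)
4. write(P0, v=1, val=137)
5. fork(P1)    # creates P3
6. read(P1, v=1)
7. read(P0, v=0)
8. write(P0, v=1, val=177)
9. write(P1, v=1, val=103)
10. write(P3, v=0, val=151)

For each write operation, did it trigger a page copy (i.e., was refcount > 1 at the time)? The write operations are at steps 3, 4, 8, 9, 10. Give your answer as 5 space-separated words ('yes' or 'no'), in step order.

Op 1: fork(P0) -> P1. 2 ppages; refcounts: pp0:2 pp1:2
Op 2: fork(P1) -> P2. 2 ppages; refcounts: pp0:3 pp1:3
Op 3: write(P2, v1, 158). refcount(pp1)=3>1 -> COPY to pp2. 3 ppages; refcounts: pp0:3 pp1:2 pp2:1
Op 4: write(P0, v1, 137). refcount(pp1)=2>1 -> COPY to pp3. 4 ppages; refcounts: pp0:3 pp1:1 pp2:1 pp3:1
Op 5: fork(P1) -> P3. 4 ppages; refcounts: pp0:4 pp1:2 pp2:1 pp3:1
Op 6: read(P1, v1) -> 24. No state change.
Op 7: read(P0, v0) -> 15. No state change.
Op 8: write(P0, v1, 177). refcount(pp3)=1 -> write in place. 4 ppages; refcounts: pp0:4 pp1:2 pp2:1 pp3:1
Op 9: write(P1, v1, 103). refcount(pp1)=2>1 -> COPY to pp4. 5 ppages; refcounts: pp0:4 pp1:1 pp2:1 pp3:1 pp4:1
Op 10: write(P3, v0, 151). refcount(pp0)=4>1 -> COPY to pp5. 6 ppages; refcounts: pp0:3 pp1:1 pp2:1 pp3:1 pp4:1 pp5:1

yes yes no yes yes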